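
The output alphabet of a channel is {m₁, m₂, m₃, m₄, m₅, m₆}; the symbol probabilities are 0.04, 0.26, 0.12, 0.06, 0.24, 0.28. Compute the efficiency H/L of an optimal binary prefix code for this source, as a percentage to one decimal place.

99.6%

Entropy H = −Σ p log₂ p ≈ 2.3100 bits.
Huffman merges: 1/25+3/50→1/10; 1/10+3/25→11/50; 11/50+6/25→23/50; 13/50+7/25→27/50; 23/50+27/50→1. L = 58/25 ≈ 2.3200.
Efficiency = H/L = 2.3100/2.3200 = 99.6%.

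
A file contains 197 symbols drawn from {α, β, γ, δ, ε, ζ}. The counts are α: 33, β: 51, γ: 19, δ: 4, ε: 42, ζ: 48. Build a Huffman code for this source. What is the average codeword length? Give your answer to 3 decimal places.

Probabilities are the counts divided by 197.
Repeatedly combine the two least-probable nodes; the expected code length is the sum of the merged weights.
merge 4/197 + 19/197 → 23/197
merge 23/197 + 33/197 → 56/197
merge 42/197 + 48/197 → 90/197
merge 51/197 + 56/197 → 107/197
merge 90/197 + 107/197 → 1
L = 23/197 + 56/197 + 90/197 + 107/197 + 1 = 473/197 ≈ 2.401 bits/symbol.

2.401 bits/symbol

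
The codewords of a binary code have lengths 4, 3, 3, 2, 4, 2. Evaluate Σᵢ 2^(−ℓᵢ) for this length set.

0.875

With common denominator 2^4 = 16: Σ 2^(−ℓᵢ) = 1/16 + 2/16 + 2/16 + 4/16 + 1/16 + 4/16 = 14/16 = 0.875.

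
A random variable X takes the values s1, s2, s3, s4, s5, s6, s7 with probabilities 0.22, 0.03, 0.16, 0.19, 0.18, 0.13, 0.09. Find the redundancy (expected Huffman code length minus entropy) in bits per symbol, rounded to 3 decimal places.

0.059 bits

Entropy H = −Σ p log₂ p ≈ 2.6512 bits.
Huffman merges: 3/100+9/100→3/25; 3/25+13/100→1/4; 4/25+9/50→17/50; 19/100+11/50→41/100; 1/4+17/50→59/100; 41/100+59/100→1. L = 271/100 ≈ 2.7100.
L − H = 2.7100 − 2.6512 = 0.059 bits.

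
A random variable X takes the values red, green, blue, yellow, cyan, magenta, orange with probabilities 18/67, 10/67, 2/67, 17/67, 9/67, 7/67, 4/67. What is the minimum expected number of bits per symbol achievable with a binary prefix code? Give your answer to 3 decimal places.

2.567 bits/symbol

Repeatedly combine the two least-probable nodes; the expected code length is the sum of the merged weights.
merge 2/67 + 4/67 → 6/67
merge 6/67 + 7/67 → 13/67
merge 9/67 + 10/67 → 19/67
merge 13/67 + 17/67 → 30/67
merge 18/67 + 19/67 → 37/67
merge 30/67 + 37/67 → 1
L = 6/67 + 13/67 + 19/67 + 30/67 + 37/67 + 1 = 172/67 ≈ 2.567 bits/symbol.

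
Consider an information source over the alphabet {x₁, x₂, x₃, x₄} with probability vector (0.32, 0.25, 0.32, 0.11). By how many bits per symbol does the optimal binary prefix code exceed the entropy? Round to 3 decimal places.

Entropy H = −Σ p log₂ p ≈ 1.9024 bits.
Huffman merges: 11/100+1/4→9/25; 8/25+8/25→16/25; 9/25+16/25→1. L = 2 ≈ 2.0000.
L − H = 2.0000 − 1.9024 = 0.098 bits.

0.098 bits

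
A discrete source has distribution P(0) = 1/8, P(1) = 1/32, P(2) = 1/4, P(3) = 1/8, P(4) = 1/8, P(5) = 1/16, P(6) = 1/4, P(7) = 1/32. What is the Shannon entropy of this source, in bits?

2.6875 bits

Each probability is a power of 1/2, so log₂(1/p) is an integer.
H = Σ p·log₂(1/p) = 1/8·3 + 1/32·5 + 1/4·2 + 1/8·3 + 1/8·3 + 1/16·4 + 1/4·2 + 1/32·5 = 2.6875 bits.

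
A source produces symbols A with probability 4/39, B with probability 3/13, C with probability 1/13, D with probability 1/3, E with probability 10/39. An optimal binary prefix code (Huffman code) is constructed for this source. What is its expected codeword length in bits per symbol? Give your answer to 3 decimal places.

2.179 bits/symbol

Repeatedly combine the two least-probable nodes; the expected code length is the sum of the merged weights.
merge 1/13 + 4/39 → 7/39
merge 7/39 + 3/13 → 16/39
merge 10/39 + 1/3 → 23/39
merge 16/39 + 23/39 → 1
L = 7/39 + 16/39 + 23/39 + 1 = 85/39 ≈ 2.179 bits/symbol.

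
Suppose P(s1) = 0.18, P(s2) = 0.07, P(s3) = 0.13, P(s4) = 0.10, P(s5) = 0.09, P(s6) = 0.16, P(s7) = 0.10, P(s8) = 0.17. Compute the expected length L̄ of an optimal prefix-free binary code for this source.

2.98 bits/symbol

Repeatedly combine the two least-probable nodes; the expected code length is the sum of the merged weights.
merge 7/100 + 9/100 → 4/25
merge 1/10 + 1/10 → 1/5
merge 13/100 + 4/25 → 29/100
merge 4/25 + 17/100 → 33/100
merge 9/50 + 1/5 → 19/50
merge 29/100 + 33/100 → 31/50
merge 19/50 + 31/50 → 1
L = 4/25 + 1/5 + 29/100 + 33/100 + 19/50 + 31/50 + 1 = 149/50 = 2.98 bits/symbol.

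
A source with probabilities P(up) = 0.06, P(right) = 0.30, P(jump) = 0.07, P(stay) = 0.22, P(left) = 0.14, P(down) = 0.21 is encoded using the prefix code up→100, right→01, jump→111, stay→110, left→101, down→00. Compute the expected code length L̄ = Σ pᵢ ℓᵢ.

2.49 bits/symbol

L̄ = Σ pᵢ·ℓᵢ = 0.06·3 + 0.30·2 + 0.07·3 + 0.22·3 + 0.14·3 + 0.21·2 = 2.49 bits/symbol.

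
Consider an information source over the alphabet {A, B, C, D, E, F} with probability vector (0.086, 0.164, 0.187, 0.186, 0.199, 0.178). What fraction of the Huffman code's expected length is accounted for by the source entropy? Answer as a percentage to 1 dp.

Entropy H = −Σ p log₂ p ≈ 2.5426 bits.
Huffman merges: 43/500+41/250→1/4; 89/500+93/500→91/250; 187/1000+199/1000→193/500; 1/4+91/250→307/500; 193/500+307/500→1. L = 1307/500 ≈ 2.6140.
Efficiency = H/L = 2.5426/2.6140 = 97.3%.

97.3%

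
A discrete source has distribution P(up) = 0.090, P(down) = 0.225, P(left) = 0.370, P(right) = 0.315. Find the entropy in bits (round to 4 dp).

1.8526 bits

H = −Σ pᵢ log₂ pᵢ.
−0.090·log₂(0.090) = 0.3127
−0.225·log₂(0.225) = 0.4842
−0.370·log₂(0.370) = 0.5307
−0.315·log₂(0.315) = 0.5250
Sum ≈ 1.8526 → 1.8526 bits.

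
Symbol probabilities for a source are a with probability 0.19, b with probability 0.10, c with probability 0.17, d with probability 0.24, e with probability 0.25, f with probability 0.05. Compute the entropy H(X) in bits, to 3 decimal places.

2.432 bits

H = −Σ pᵢ log₂ pᵢ.
−0.19·log₂(0.19) = 0.4552
−0.10·log₂(0.10) = 0.3322
−0.17·log₂(0.17) = 0.4346
−0.24·log₂(0.24) = 0.4941
−0.25·log₂(0.25) = 0.5000
−0.05·log₂(0.05) = 0.2161
Sum ≈ 2.4322 → 2.432 bits.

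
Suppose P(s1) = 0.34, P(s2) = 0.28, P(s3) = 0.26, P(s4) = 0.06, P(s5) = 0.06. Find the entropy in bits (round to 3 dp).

2.036 bits

H = −Σ pᵢ log₂ pᵢ.
−0.34·log₂(0.34) = 0.5292
−0.28·log₂(0.28) = 0.5142
−0.26·log₂(0.26) = 0.5053
−0.06·log₂(0.06) = 0.2435
−0.06·log₂(0.06) = 0.2435
Sum ≈ 2.0357 → 2.036 bits.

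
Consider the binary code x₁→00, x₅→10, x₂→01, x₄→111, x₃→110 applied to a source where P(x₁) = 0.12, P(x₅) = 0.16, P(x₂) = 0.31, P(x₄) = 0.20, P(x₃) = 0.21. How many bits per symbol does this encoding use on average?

2.41 bits/symbol

L̄ = Σ pᵢ·ℓᵢ = 0.12·2 + 0.16·2 + 0.31·2 + 0.20·3 + 0.21·3 = 2.41 bits/symbol.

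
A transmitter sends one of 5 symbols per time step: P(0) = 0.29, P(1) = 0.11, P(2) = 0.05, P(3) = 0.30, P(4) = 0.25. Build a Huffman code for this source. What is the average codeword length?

2.16 bits/symbol

Repeatedly combine the two least-probable nodes; the expected code length is the sum of the merged weights.
merge 1/20 + 11/100 → 4/25
merge 4/25 + 1/4 → 41/100
merge 29/100 + 3/10 → 59/100
merge 41/100 + 59/100 → 1
L = 4/25 + 41/100 + 59/100 + 1 = 54/25 = 2.16 bits/symbol.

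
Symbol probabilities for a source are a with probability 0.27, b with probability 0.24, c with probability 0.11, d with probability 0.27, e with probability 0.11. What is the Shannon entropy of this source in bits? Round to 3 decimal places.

2.215 bits

H = −Σ pᵢ log₂ pᵢ.
−0.27·log₂(0.27) = 0.5100
−0.24·log₂(0.24) = 0.4941
−0.11·log₂(0.11) = 0.3503
−0.27·log₂(0.27) = 0.5100
−0.11·log₂(0.11) = 0.3503
Sum ≈ 2.2148 → 2.215 bits.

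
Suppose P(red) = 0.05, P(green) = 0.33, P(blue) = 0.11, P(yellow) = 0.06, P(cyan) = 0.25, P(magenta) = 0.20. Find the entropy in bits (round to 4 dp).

2.3021 bits

H = −Σ pᵢ log₂ pᵢ.
−0.05·log₂(0.05) = 0.2161
−0.33·log₂(0.33) = 0.5278
−0.11·log₂(0.11) = 0.3503
−0.06·log₂(0.06) = 0.2435
−0.25·log₂(0.25) = 0.5000
−0.20·log₂(0.20) = 0.4644
Sum ≈ 2.3021 → 2.3021 bits.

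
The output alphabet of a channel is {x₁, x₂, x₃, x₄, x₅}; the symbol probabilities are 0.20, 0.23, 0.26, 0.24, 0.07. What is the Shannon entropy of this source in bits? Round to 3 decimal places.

2.220 bits

H = −Σ pᵢ log₂ pᵢ.
−0.20·log₂(0.20) = 0.4644
−0.23·log₂(0.23) = 0.4877
−0.26·log₂(0.26) = 0.5053
−0.24·log₂(0.24) = 0.4941
−0.07·log₂(0.07) = 0.2686
Sum ≈ 2.2200 → 2.220 bits.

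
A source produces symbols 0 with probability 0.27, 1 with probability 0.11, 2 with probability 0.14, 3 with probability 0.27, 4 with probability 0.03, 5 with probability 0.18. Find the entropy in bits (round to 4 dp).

H = −Σ pᵢ log₂ pᵢ.
−0.27·log₂(0.27) = 0.5100
−0.11·log₂(0.11) = 0.3503
−0.14·log₂(0.14) = 0.3971
−0.27·log₂(0.27) = 0.5100
−0.03·log₂(0.03) = 0.1518
−0.18·log₂(0.18) = 0.4453
Sum ≈ 2.3645 → 2.3645 bits.

2.3645 bits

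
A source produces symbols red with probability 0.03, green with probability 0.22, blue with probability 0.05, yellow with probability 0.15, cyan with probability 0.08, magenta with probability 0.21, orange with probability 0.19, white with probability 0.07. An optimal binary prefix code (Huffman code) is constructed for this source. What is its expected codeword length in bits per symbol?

2.8 bits/symbol

Repeatedly combine the two least-probable nodes; the expected code length is the sum of the merged weights.
merge 3/100 + 1/20 → 2/25
merge 7/100 + 2/25 → 3/20
merge 2/25 + 3/20 → 23/100
merge 3/20 + 19/100 → 17/50
merge 21/100 + 11/50 → 43/100
merge 23/100 + 17/50 → 57/100
merge 43/100 + 57/100 → 1
L = 2/25 + 3/20 + 23/100 + 17/50 + 43/100 + 57/100 + 1 = 14/5 = 2.8 bits/symbol.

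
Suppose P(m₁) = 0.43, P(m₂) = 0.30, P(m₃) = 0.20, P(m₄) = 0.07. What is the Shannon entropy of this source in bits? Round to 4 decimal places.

H = −Σ pᵢ log₂ pᵢ.
−0.43·log₂(0.43) = 0.5236
−0.30·log₂(0.30) = 0.5211
−0.20·log₂(0.20) = 0.4644
−0.07·log₂(0.07) = 0.2686
Sum ≈ 1.7776 → 1.7776 bits.

1.7776 bits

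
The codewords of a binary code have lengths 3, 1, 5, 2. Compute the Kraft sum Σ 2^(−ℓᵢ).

With common denominator 2^5 = 32: Σ 2^(−ℓᵢ) = 4/32 + 16/32 + 1/32 + 8/32 = 29/32 = 0.90625.

0.90625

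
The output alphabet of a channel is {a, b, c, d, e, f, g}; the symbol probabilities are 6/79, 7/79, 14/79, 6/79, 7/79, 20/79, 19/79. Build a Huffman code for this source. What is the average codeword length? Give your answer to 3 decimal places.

2.658 bits/symbol

Repeatedly combine the two least-probable nodes; the expected code length is the sum of the merged weights.
merge 6/79 + 6/79 → 12/79
merge 7/79 + 7/79 → 14/79
merge 12/79 + 14/79 → 26/79
merge 14/79 + 19/79 → 33/79
merge 20/79 + 26/79 → 46/79
merge 33/79 + 46/79 → 1
L = 12/79 + 14/79 + 26/79 + 33/79 + 46/79 + 1 = 210/79 ≈ 2.658 bits/symbol.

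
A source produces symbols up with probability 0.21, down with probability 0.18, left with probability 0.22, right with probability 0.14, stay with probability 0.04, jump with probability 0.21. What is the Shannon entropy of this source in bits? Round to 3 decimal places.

H = −Σ pᵢ log₂ pᵢ.
−0.21·log₂(0.21) = 0.4728
−0.18·log₂(0.18) = 0.4453
−0.22·log₂(0.22) = 0.4806
−0.14·log₂(0.14) = 0.3971
−0.04·log₂(0.04) = 0.1858
−0.21·log₂(0.21) = 0.4728
Sum ≈ 2.4544 → 2.454 bits.

2.454 bits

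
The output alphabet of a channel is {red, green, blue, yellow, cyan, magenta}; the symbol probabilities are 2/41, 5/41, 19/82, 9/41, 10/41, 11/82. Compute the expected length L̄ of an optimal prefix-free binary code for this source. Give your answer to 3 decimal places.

2.476 bits/symbol

Repeatedly combine the two least-probable nodes; the expected code length is the sum of the merged weights.
merge 2/41 + 5/41 → 7/41
merge 11/82 + 7/41 → 25/82
merge 9/41 + 19/82 → 37/82
merge 10/41 + 25/82 → 45/82
merge 37/82 + 45/82 → 1
L = 7/41 + 25/82 + 37/82 + 45/82 + 1 = 203/82 ≈ 2.476 bits/symbol.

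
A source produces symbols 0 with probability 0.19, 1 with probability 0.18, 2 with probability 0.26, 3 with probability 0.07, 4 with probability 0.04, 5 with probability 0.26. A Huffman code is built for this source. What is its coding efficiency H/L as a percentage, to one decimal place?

98.6%

Entropy H = −Σ p log₂ p ≈ 2.3654 bits.
Huffman merges: 1/25+7/100→11/100; 11/100+9/50→29/100; 19/100+13/50→9/20; 13/50+29/100→11/20; 9/20+11/20→1. L = 12/5 ≈ 2.4000.
Efficiency = H/L = 2.3654/2.4000 = 98.6%.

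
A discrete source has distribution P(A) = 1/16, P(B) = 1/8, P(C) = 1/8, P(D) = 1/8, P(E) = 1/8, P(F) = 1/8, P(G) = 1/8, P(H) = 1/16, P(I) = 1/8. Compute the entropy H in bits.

3.125 bits

Each probability is a power of 1/2, so log₂(1/p) is an integer.
H = Σ p·log₂(1/p) = 1/16·4 + 1/8·3 + 1/8·3 + 1/8·3 + 1/8·3 + 1/8·3 + 1/8·3 + 1/16·4 + 1/8·3 = 3.125 bits.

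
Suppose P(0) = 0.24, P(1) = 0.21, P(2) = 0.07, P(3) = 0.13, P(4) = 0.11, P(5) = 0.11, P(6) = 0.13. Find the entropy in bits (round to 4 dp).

H = −Σ pᵢ log₂ pᵢ.
−0.24·log₂(0.24) = 0.4941
−0.21·log₂(0.21) = 0.4728
−0.07·log₂(0.07) = 0.2686
−0.13·log₂(0.13) = 0.3826
−0.11·log₂(0.11) = 0.3503
−0.11·log₂(0.11) = 0.3503
−0.13·log₂(0.13) = 0.3826
Sum ≈ 2.7014 → 2.7014 bits.

2.7014 bits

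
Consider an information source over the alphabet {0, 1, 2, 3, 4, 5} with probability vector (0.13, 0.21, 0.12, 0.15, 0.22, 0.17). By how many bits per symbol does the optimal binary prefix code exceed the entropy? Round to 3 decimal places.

Entropy H = −Σ p log₂ p ≈ 2.5482 bits.
Huffman merges: 3/25+13/100→1/4; 3/20+17/100→8/25; 21/100+11/50→43/100; 1/4+8/25→57/100; 43/100+57/100→1. L = 257/100 ≈ 2.5700.
L − H = 2.5700 − 2.5482 = 0.022 bits.

0.022 bits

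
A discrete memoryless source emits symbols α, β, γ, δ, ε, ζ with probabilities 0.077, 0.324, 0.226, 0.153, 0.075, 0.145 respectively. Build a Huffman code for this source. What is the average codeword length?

Repeatedly combine the two least-probable nodes; the expected code length is the sum of the merged weights.
merge 3/40 + 77/1000 → 19/125
merge 29/200 + 19/125 → 297/1000
merge 153/1000 + 113/500 → 379/1000
merge 297/1000 + 81/250 → 621/1000
merge 379/1000 + 621/1000 → 1
L = 19/125 + 297/1000 + 379/1000 + 621/1000 + 1 = 2449/1000 = 2.449 bits/symbol.

2.449 bits/symbol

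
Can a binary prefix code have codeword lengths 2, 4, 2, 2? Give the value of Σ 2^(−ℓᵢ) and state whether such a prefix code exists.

With common denominator 2^4 = 16: Σ 2^(−ℓᵢ) = 4/16 + 1/16 + 4/16 + 4/16 = 13/16 = 0.8125.
Kraft's inequality requires Σ ≤ 1; here Σ = 0.8125 ≤ 1, so such a prefix code exists.

0.8125; yes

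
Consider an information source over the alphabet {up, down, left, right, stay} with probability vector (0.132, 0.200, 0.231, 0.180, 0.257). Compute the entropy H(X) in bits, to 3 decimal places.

H = −Σ pᵢ log₂ pᵢ.
−0.132·log₂(0.132) = 0.3856
−0.200·log₂(0.200) = 0.4644
−0.231·log₂(0.231) = 0.4883
−0.180·log₂(0.180) = 0.4453
−0.257·log₂(0.257) = 0.5038
Sum ≈ 2.2874 → 2.287 bits.

2.287 bits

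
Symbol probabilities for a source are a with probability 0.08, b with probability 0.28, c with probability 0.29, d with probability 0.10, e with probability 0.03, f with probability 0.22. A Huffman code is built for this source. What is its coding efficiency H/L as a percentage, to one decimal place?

Entropy H = −Σ p log₂ p ≈ 2.2882 bits.
Huffman merges: 3/100+2/25→11/100; 1/10+11/100→21/100; 21/100+11/50→43/100; 7/25+29/100→57/100; 43/100+57/100→1. L = 58/25 ≈ 2.3200.
Efficiency = H/L = 2.2882/2.3200 = 98.6%.

98.6%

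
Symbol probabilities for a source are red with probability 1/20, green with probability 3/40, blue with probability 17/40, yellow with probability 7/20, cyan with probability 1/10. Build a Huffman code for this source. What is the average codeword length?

Repeatedly combine the two least-probable nodes; the expected code length is the sum of the merged weights.
merge 1/20 + 3/40 → 1/8
merge 1/10 + 1/8 → 9/40
merge 9/40 + 7/20 → 23/40
merge 17/40 + 23/40 → 1
L = 1/8 + 9/40 + 23/40 + 1 = 77/40 = 1.925 bits/symbol.

1.925 bits/symbol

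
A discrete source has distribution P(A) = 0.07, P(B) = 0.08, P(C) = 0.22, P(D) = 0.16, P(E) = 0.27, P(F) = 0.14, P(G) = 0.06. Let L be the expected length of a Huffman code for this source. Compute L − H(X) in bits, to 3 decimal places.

0.026 bits

Entropy H = −Σ p log₂ p ≈ 2.6143 bits.
Huffman merges: 3/50+7/100→13/100; 2/25+13/100→21/100; 7/50+4/25→3/10; 21/100+11/50→43/100; 27/100+3/10→57/100; 43/100+57/100→1. L = 66/25 ≈ 2.6400.
L − H = 2.6400 − 2.6143 = 0.026 bits.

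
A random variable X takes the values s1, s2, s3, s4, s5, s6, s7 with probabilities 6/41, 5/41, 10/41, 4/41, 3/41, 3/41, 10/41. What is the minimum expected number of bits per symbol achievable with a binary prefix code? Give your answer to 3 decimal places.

Repeatedly combine the two least-probable nodes; the expected code length is the sum of the merged weights.
merge 3/41 + 3/41 → 6/41
merge 4/41 + 5/41 → 9/41
merge 6/41 + 6/41 → 12/41
merge 9/41 + 10/41 → 19/41
merge 10/41 + 12/41 → 22/41
merge 19/41 + 22/41 → 1
L = 6/41 + 9/41 + 12/41 + 19/41 + 22/41 + 1 = 109/41 ≈ 2.659 bits/symbol.

2.659 bits/symbol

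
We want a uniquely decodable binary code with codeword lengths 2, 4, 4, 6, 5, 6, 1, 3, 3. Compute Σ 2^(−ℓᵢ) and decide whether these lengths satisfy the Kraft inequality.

With common denominator 2^6 = 64: Σ 2^(−ℓᵢ) = 16/64 + 4/64 + 4/64 + 1/64 + 2/64 + 1/64 + 32/64 + 8/64 + 8/64 = 76/64 = 1.1875.
Kraft's inequality requires Σ ≤ 1; here Σ = 1.1875 > 1, so no such prefix code exists.

1.1875; no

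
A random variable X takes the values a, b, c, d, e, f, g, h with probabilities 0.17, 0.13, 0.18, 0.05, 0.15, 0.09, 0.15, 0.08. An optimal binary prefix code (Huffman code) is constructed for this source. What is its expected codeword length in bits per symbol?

2.95 bits/symbol

Repeatedly combine the two least-probable nodes; the expected code length is the sum of the merged weights.
merge 1/20 + 2/25 → 13/100
merge 9/100 + 13/100 → 11/50
merge 13/100 + 3/20 → 7/25
merge 3/20 + 17/100 → 8/25
merge 9/50 + 11/50 → 2/5
merge 7/25 + 8/25 → 3/5
merge 2/5 + 3/5 → 1
L = 13/100 + 11/50 + 7/25 + 8/25 + 2/5 + 3/5 + 1 = 59/20 = 2.95 bits/symbol.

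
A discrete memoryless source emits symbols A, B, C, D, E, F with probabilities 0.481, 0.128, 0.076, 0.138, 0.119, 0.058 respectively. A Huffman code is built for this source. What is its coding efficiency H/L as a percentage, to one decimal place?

Entropy H = −Σ p log₂ p ≈ 2.1681 bits.
Huffman merges: 29/500+19/250→67/500; 119/1000+16/125→247/1000; 67/500+69/500→34/125; 247/1000+34/125→519/1000; 481/1000+519/1000→1. L = 543/250 ≈ 2.1720.
Efficiency = H/L = 2.1681/2.1720 = 99.8%.

99.8%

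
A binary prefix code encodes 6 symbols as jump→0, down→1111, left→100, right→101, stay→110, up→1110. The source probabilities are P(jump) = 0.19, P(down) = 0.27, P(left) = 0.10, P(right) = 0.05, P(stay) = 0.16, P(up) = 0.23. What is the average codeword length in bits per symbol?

L̄ = Σ pᵢ·ℓᵢ = 0.19·1 + 0.27·4 + 0.10·3 + 0.05·3 + 0.16·3 + 0.23·4 = 3.12 bits/symbol.

3.12 bits/symbol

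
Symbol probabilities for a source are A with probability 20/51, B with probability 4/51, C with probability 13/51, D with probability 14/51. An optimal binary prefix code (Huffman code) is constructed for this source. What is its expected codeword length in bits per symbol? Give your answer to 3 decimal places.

1.941 bits/symbol

Repeatedly combine the two least-probable nodes; the expected code length is the sum of the merged weights.
merge 4/51 + 13/51 → 1/3
merge 14/51 + 1/3 → 31/51
merge 20/51 + 31/51 → 1
L = 1/3 + 31/51 + 1 = 33/17 ≈ 1.941 bits/symbol.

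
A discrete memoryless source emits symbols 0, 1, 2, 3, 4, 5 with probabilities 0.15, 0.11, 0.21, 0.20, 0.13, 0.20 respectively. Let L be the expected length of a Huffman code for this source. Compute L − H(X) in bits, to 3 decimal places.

0.045 bits

Entropy H = −Σ p log₂ p ≈ 2.5451 bits.
Huffman merges: 11/100+13/100→6/25; 3/20+1/5→7/20; 1/5+21/100→41/100; 6/25+7/20→59/100; 41/100+59/100→1. L = 259/100 ≈ 2.5900.
L − H = 2.5900 − 2.5451 = 0.045 bits.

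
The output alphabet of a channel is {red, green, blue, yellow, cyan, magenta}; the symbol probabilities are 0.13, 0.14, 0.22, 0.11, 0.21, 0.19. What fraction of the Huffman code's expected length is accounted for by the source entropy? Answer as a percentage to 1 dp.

98.8%

Entropy H = −Σ p log₂ p ≈ 2.5387 bits.
Huffman merges: 11/100+13/100→6/25; 7/50+19/100→33/100; 21/100+11/50→43/100; 6/25+33/100→57/100; 43/100+57/100→1. L = 257/100 ≈ 2.5700.
Efficiency = H/L = 2.5387/2.5700 = 98.8%.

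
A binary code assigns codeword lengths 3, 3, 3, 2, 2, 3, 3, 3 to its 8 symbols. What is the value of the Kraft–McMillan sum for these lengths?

With common denominator 2^3 = 8: Σ 2^(−ℓᵢ) = 1/8 + 1/8 + 1/8 + 2/8 + 2/8 + 1/8 + 1/8 + 1/8 = 10/8 = 1.25.

1.25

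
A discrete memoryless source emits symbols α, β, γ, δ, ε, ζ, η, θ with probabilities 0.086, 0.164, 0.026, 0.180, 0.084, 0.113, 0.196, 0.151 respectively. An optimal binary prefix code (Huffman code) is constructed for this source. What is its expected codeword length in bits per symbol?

Repeatedly combine the two least-probable nodes; the expected code length is the sum of the merged weights.
merge 13/500 + 21/250 → 11/100
merge 43/500 + 11/100 → 49/250
merge 113/1000 + 151/1000 → 33/125
merge 41/250 + 9/50 → 43/125
merge 49/250 + 49/250 → 49/125
merge 33/125 + 43/125 → 76/125
merge 49/125 + 76/125 → 1
L = 11/100 + 49/250 + 33/125 + 43/125 + 49/125 + 76/125 + 1 = 1457/500 = 2.914 bits/symbol.

2.914 bits/symbol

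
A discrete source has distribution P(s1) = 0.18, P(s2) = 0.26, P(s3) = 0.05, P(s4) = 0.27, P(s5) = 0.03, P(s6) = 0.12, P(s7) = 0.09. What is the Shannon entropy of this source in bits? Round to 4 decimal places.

H = −Σ pᵢ log₂ pᵢ.
−0.18·log₂(0.18) = 0.4453
−0.26·log₂(0.26) = 0.5053
−0.05·log₂(0.05) = 0.2161
−0.27·log₂(0.27) = 0.5100
−0.03·log₂(0.03) = 0.1518
−0.12·log₂(0.12) = 0.3671
−0.09·log₂(0.09) = 0.3127
Sum ≈ 2.5082 → 2.5082 bits.

2.5082 bits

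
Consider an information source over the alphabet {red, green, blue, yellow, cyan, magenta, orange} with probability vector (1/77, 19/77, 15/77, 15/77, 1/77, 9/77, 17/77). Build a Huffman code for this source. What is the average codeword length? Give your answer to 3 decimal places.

2.506 bits/symbol

Repeatedly combine the two least-probable nodes; the expected code length is the sum of the merged weights.
merge 1/77 + 1/77 → 2/77
merge 2/77 + 9/77 → 1/7
merge 1/7 + 15/77 → 26/77
merge 15/77 + 17/77 → 32/77
merge 19/77 + 26/77 → 45/77
merge 32/77 + 45/77 → 1
L = 2/77 + 1/7 + 26/77 + 32/77 + 45/77 + 1 = 193/77 ≈ 2.506 bits/symbol.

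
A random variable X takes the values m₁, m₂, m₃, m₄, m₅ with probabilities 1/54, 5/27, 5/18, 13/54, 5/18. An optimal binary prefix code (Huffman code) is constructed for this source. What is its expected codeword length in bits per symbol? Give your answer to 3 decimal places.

2.204 bits/symbol

Repeatedly combine the two least-probable nodes; the expected code length is the sum of the merged weights.
merge 1/54 + 5/27 → 11/54
merge 11/54 + 13/54 → 4/9
merge 5/18 + 5/18 → 5/9
merge 4/9 + 5/9 → 1
L = 11/54 + 4/9 + 5/9 + 1 = 119/54 ≈ 2.204 bits/symbol.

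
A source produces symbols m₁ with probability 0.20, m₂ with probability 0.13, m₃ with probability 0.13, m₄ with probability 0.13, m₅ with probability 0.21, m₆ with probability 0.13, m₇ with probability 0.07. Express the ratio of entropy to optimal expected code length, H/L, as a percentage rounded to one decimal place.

98.1%

Entropy H = −Σ p log₂ p ≈ 2.7363 bits.
Huffman merges: 7/100+13/100→1/5; 13/100+13/100→13/50; 13/100+1/5→33/100; 1/5+21/100→41/100; 13/50+33/100→59/100; 41/100+59/100→1. L = 279/100 ≈ 2.7900.
Efficiency = H/L = 2.7363/2.7900 = 98.1%.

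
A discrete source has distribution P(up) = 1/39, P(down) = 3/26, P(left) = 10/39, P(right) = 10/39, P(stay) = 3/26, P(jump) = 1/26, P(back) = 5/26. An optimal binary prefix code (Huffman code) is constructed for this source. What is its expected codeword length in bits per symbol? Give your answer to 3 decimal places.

2.538 bits/symbol

Repeatedly combine the two least-probable nodes; the expected code length is the sum of the merged weights.
merge 1/39 + 1/26 → 5/78
merge 5/78 + 3/26 → 7/39
merge 3/26 + 7/39 → 23/78
merge 5/26 + 10/39 → 35/78
merge 10/39 + 23/78 → 43/78
merge 35/78 + 43/78 → 1
L = 5/78 + 7/39 + 23/78 + 35/78 + 43/78 + 1 = 33/13 ≈ 2.538 bits/symbol.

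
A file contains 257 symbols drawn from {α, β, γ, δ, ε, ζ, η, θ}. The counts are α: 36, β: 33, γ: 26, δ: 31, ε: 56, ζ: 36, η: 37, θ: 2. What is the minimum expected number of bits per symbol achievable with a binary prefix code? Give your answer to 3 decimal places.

Probabilities are the counts divided by 257.
Repeatedly combine the two least-probable nodes; the expected code length is the sum of the merged weights.
merge 2/257 + 26/257 → 28/257
merge 28/257 + 31/257 → 59/257
merge 33/257 + 36/257 → 69/257
merge 36/257 + 37/257 → 73/257
merge 56/257 + 59/257 → 115/257
merge 69/257 + 73/257 → 142/257
merge 115/257 + 142/257 → 1
L = 28/257 + 59/257 + 69/257 + 73/257 + 115/257 + 142/257 + 1 = 743/257 ≈ 2.891 bits/symbol.

2.891 bits/symbol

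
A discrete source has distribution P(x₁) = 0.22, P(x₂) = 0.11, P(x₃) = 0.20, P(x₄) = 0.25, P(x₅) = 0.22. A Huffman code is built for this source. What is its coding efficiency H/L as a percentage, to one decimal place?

Entropy H = −Σ p log₂ p ≈ 2.2758 bits.
Huffman merges: 11/100+1/5→31/100; 11/50+11/50→11/25; 1/4+31/100→14/25; 11/25+14/25→1. L = 231/100 ≈ 2.3100.
Efficiency = H/L = 2.2758/2.3100 = 98.5%.

98.5%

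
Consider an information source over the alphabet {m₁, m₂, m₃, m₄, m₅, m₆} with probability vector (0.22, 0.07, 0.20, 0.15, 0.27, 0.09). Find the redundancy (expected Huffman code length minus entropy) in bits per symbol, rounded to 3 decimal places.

0.023 bits

Entropy H = −Σ p log₂ p ≈ 2.4467 bits.
Huffman merges: 7/100+9/100→4/25; 3/20+4/25→31/100; 1/5+11/50→21/50; 27/100+31/100→29/50; 21/50+29/50→1. L = 247/100 ≈ 2.4700.
L − H = 2.4700 − 2.4467 = 0.023 bits.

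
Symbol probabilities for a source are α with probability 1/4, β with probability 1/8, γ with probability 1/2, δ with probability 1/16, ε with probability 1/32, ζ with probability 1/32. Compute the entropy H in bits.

Each probability is a power of 1/2, so log₂(1/p) is an integer.
H = Σ p·log₂(1/p) = 1/4·2 + 1/8·3 + 1/2·1 + 1/16·4 + 1/32·5 + 1/32·5 = 1.9375 bits.

1.9375 bits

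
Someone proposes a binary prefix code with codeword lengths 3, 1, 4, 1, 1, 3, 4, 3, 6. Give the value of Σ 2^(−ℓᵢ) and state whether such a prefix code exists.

With common denominator 2^6 = 64: Σ 2^(−ℓᵢ) = 8/64 + 32/64 + 4/64 + 32/64 + 32/64 + 8/64 + 4/64 + 8/64 + 1/64 = 129/64 = 2.015625.
Kraft's inequality requires Σ ≤ 1; here Σ = 2.015625 > 1, so no such prefix code exists.

2.015625; no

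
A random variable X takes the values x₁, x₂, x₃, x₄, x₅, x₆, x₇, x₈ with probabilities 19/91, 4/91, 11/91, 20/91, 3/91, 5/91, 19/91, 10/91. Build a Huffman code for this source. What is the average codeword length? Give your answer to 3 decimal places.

Repeatedly combine the two least-probable nodes; the expected code length is the sum of the merged weights.
merge 3/91 + 4/91 → 1/13
merge 5/91 + 1/13 → 12/91
merge 10/91 + 11/91 → 3/13
merge 12/91 + 19/91 → 31/91
merge 19/91 + 20/91 → 3/7
merge 3/13 + 31/91 → 4/7
merge 3/7 + 4/7 → 1
L = 1/13 + 12/91 + 3/13 + 31/91 + 3/7 + 4/7 + 1 = 253/91 ≈ 2.780 bits/symbol.

2.780 bits/symbol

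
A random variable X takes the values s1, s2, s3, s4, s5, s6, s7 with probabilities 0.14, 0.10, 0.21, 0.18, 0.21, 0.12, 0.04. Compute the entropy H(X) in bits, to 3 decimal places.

2.673 bits

H = −Σ pᵢ log₂ pᵢ.
−0.14·log₂(0.14) = 0.3971
−0.10·log₂(0.10) = 0.3322
−0.21·log₂(0.21) = 0.4728
−0.18·log₂(0.18) = 0.4453
−0.21·log₂(0.21) = 0.4728
−0.12·log₂(0.12) = 0.3671
−0.04·log₂(0.04) = 0.1858
Sum ≈ 2.6731 → 2.673 bits.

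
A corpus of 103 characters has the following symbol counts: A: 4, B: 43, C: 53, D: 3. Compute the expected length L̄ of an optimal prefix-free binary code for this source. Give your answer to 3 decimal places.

1.553 bits/symbol

Probabilities are the counts divided by 103.
Repeatedly combine the two least-probable nodes; the expected code length is the sum of the merged weights.
merge 3/103 + 4/103 → 7/103
merge 7/103 + 43/103 → 50/103
merge 50/103 + 53/103 → 1
L = 7/103 + 50/103 + 1 = 160/103 ≈ 1.553 bits/symbol.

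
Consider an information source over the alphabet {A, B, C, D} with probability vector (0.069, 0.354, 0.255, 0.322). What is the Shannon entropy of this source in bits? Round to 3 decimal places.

H = −Σ pᵢ log₂ pᵢ.
−0.069·log₂(0.069) = 0.2662
−0.354·log₂(0.354) = 0.5304
−0.255·log₂(0.255) = 0.5027
−0.322·log₂(0.322) = 0.5264
Sum ≈ 1.8256 → 1.826 bits.

1.826 bits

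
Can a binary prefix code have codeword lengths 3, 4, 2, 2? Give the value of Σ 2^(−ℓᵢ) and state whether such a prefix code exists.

0.6875; yes

With common denominator 2^4 = 16: Σ 2^(−ℓᵢ) = 2/16 + 1/16 + 4/16 + 4/16 = 11/16 = 0.6875.
Kraft's inequality requires Σ ≤ 1; here Σ = 0.6875 ≤ 1, so such a prefix code exists.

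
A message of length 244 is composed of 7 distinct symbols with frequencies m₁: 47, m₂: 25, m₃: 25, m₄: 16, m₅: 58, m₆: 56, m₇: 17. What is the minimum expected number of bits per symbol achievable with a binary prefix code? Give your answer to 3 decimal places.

2.668 bits/symbol

Probabilities are the counts divided by 244.
Repeatedly combine the two least-probable nodes; the expected code length is the sum of the merged weights.
merge 4/61 + 17/244 → 33/244
merge 25/244 + 25/244 → 25/122
merge 33/244 + 47/244 → 20/61
merge 25/122 + 14/61 → 53/122
merge 29/122 + 20/61 → 69/122
merge 53/122 + 69/122 → 1
L = 33/244 + 25/122 + 20/61 + 53/122 + 69/122 + 1 = 651/244 ≈ 2.668 bits/symbol.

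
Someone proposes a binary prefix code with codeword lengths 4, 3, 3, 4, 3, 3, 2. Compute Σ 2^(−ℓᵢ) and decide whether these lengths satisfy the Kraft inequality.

With common denominator 2^4 = 16: Σ 2^(−ℓᵢ) = 1/16 + 2/16 + 2/16 + 1/16 + 2/16 + 2/16 + 4/16 = 14/16 = 0.875.
Kraft's inequality requires Σ ≤ 1; here Σ = 0.875 ≤ 1, so such a prefix code exists.

0.875; yes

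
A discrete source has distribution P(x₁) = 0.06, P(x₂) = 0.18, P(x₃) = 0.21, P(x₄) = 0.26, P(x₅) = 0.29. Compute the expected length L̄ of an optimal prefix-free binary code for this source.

2.24 bits/symbol

Repeatedly combine the two least-probable nodes; the expected code length is the sum of the merged weights.
merge 3/50 + 9/50 → 6/25
merge 21/100 + 6/25 → 9/20
merge 13/50 + 29/100 → 11/20
merge 9/20 + 11/20 → 1
L = 6/25 + 9/20 + 11/20 + 1 = 56/25 = 2.24 bits/symbol.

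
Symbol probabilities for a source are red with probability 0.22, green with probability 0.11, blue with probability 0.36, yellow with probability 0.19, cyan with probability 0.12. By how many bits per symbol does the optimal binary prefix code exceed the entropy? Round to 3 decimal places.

0.046 bits

Entropy H = −Σ p log₂ p ≈ 2.1838 bits.
Huffman merges: 11/100+3/25→23/100; 19/100+11/50→41/100; 23/100+9/25→59/100; 41/100+59/100→1. L = 223/100 ≈ 2.2300.
L − H = 2.2300 − 2.1838 = 0.046 bits.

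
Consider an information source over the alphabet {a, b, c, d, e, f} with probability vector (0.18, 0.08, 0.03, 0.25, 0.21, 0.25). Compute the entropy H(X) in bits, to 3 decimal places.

H = −Σ pᵢ log₂ pᵢ.
−0.18·log₂(0.18) = 0.4453
−0.08·log₂(0.08) = 0.2915
−0.03·log₂(0.03) = 0.1518
−0.25·log₂(0.25) = 0.5000
−0.21·log₂(0.21) = 0.4728
−0.25·log₂(0.25) = 0.5000
Sum ≈ 2.3614 → 2.361 bits.

2.361 bits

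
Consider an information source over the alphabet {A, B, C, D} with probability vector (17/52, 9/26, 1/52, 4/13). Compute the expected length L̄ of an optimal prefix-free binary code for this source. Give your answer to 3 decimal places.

1.981 bits/symbol

Repeatedly combine the two least-probable nodes; the expected code length is the sum of the merged weights.
merge 1/52 + 4/13 → 17/52
merge 17/52 + 17/52 → 17/26
merge 9/26 + 17/26 → 1
L = 17/52 + 17/26 + 1 = 103/52 ≈ 1.981 bits/symbol.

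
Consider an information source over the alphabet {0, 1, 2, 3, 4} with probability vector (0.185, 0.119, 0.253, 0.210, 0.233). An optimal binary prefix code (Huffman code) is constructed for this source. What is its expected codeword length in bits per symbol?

Repeatedly combine the two least-probable nodes; the expected code length is the sum of the merged weights.
merge 119/1000 + 37/200 → 38/125
merge 21/100 + 233/1000 → 443/1000
merge 253/1000 + 38/125 → 557/1000
merge 443/1000 + 557/1000 → 1
L = 38/125 + 443/1000 + 557/1000 + 1 = 288/125 = 2.304 bits/symbol.

2.304 bits/symbol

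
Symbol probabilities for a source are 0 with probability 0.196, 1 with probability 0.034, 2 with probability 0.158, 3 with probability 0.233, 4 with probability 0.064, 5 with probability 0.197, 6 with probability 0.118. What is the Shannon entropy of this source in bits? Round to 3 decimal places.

2.616 bits

H = −Σ pᵢ log₂ pᵢ.
−0.196·log₂(0.196) = 0.4608
−0.034·log₂(0.034) = 0.1659
−0.158·log₂(0.158) = 0.4206
−0.233·log₂(0.233) = 0.4897
−0.064·log₂(0.064) = 0.2538
−0.197·log₂(0.197) = 0.4617
−0.118·log₂(0.118) = 0.3638
Sum ≈ 2.6163 → 2.616 bits.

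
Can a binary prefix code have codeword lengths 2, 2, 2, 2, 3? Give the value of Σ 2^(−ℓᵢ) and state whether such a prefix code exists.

1.125; no

With common denominator 2^3 = 8: Σ 2^(−ℓᵢ) = 2/8 + 2/8 + 2/8 + 2/8 + 1/8 = 9/8 = 1.125.
Kraft's inequality requires Σ ≤ 1; here Σ = 1.125 > 1, so no such prefix code exists.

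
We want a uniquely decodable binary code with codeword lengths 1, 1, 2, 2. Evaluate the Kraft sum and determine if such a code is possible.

1.5; no

With common denominator 2^2 = 4: Σ 2^(−ℓᵢ) = 2/4 + 2/4 + 1/4 + 1/4 = 6/4 = 1.5.
Kraft's inequality requires Σ ≤ 1; here Σ = 1.5 > 1, so no such prefix code exists.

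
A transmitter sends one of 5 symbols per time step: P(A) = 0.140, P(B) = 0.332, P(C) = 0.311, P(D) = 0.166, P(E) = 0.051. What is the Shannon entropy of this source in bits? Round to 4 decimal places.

2.0983 bits

H = −Σ pᵢ log₂ pᵢ.
−0.140·log₂(0.140) = 0.3971
−0.332·log₂(0.332) = 0.5281
−0.311·log₂(0.311) = 0.5240
−0.166·log₂(0.166) = 0.4301
−0.051·log₂(0.051) = 0.2190
Sum ≈ 2.0983 → 2.0983 bits.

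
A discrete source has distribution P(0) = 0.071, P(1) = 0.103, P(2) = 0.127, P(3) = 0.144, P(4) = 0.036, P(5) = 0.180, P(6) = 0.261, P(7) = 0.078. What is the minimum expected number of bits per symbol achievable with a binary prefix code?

Repeatedly combine the two least-probable nodes; the expected code length is the sum of the merged weights.
merge 9/250 + 71/1000 → 107/1000
merge 39/500 + 103/1000 → 181/1000
merge 107/1000 + 127/1000 → 117/500
merge 18/125 + 9/50 → 81/250
merge 181/1000 + 117/500 → 83/200
merge 261/1000 + 81/250 → 117/200
merge 83/200 + 117/200 → 1
L = 107/1000 + 181/1000 + 117/500 + 81/250 + 83/200 + 117/200 + 1 = 1423/500 = 2.846 bits/symbol.

2.846 bits/symbol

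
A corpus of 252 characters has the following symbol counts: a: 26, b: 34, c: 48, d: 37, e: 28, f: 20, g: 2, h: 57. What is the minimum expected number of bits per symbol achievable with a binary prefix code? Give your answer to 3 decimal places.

Probabilities are the counts divided by 252.
Repeatedly combine the two least-probable nodes; the expected code length is the sum of the merged weights.
merge 1/126 + 5/63 → 11/126
merge 11/126 + 13/126 → 4/21
merge 1/9 + 17/126 → 31/126
merge 37/252 + 4/21 → 85/252
merge 4/21 + 19/84 → 5/12
merge 31/126 + 85/252 → 7/12
merge 5/12 + 7/12 → 1
L = 11/126 + 4/21 + 31/126 + 85/252 + 5/12 + 7/12 + 1 = 103/36 ≈ 2.861 bits/symbol.

2.861 bits/symbol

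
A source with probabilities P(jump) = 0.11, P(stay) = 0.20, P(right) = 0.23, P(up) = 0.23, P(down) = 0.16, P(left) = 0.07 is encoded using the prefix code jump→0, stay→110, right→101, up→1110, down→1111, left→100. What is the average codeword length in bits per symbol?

L̄ = Σ pᵢ·ℓᵢ = 0.11·1 + 0.20·3 + 0.23·3 + 0.23·4 + 0.16·4 + 0.07·3 = 3.17 bits/symbol.

3.17 bits/symbol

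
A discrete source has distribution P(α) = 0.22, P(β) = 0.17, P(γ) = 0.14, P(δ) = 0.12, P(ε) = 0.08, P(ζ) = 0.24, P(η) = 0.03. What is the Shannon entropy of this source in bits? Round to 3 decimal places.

H = −Σ pᵢ log₂ pᵢ.
−0.22·log₂(0.22) = 0.4806
−0.17·log₂(0.17) = 0.4346
−0.14·log₂(0.14) = 0.3971
−0.12·log₂(0.12) = 0.3671
−0.08·log₂(0.08) = 0.2915
−0.24·log₂(0.24) = 0.4941
−0.03·log₂(0.03) = 0.1518
Sum ≈ 2.6167 → 2.617 bits.

2.617 bits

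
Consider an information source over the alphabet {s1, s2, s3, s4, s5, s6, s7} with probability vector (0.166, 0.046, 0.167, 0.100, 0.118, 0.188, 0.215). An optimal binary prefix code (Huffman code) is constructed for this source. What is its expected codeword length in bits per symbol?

2.743 bits/symbol

Repeatedly combine the two least-probable nodes; the expected code length is the sum of the merged weights.
merge 23/500 + 1/10 → 73/500
merge 59/500 + 73/500 → 33/125
merge 83/500 + 167/1000 → 333/1000
merge 47/250 + 43/200 → 403/1000
merge 33/125 + 333/1000 → 597/1000
merge 403/1000 + 597/1000 → 1
L = 73/500 + 33/125 + 333/1000 + 403/1000 + 597/1000 + 1 = 2743/1000 = 2.743 bits/symbol.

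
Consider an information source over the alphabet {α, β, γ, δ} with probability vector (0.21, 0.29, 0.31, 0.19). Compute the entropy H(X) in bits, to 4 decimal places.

1.9697 bits

H = −Σ pᵢ log₂ pᵢ.
−0.21·log₂(0.21) = 0.4728
−0.29·log₂(0.29) = 0.5179
−0.31·log₂(0.31) = 0.5238
−0.19·log₂(0.19) = 0.4552
Sum ≈ 1.9697 → 1.9697 bits.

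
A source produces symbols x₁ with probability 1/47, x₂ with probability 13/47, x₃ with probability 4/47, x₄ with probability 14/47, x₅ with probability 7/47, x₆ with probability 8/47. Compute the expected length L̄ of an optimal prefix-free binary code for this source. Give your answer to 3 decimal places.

2.362 bits/symbol

Repeatedly combine the two least-probable nodes; the expected code length is the sum of the merged weights.
merge 1/47 + 4/47 → 5/47
merge 5/47 + 7/47 → 12/47
merge 8/47 + 12/47 → 20/47
merge 13/47 + 14/47 → 27/47
merge 20/47 + 27/47 → 1
L = 5/47 + 12/47 + 20/47 + 27/47 + 1 = 111/47 ≈ 2.362 bits/symbol.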